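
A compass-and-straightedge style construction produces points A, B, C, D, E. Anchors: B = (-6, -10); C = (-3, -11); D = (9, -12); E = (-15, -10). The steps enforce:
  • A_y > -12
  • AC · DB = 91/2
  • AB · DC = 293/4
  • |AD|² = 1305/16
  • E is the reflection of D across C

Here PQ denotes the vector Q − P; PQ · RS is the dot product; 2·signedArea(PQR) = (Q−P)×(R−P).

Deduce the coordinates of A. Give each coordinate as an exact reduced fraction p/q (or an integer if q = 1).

A = (0, -45/4)

1. A_x = 0  [AC · DB = 91/2 ∩ AB · DC = 293/4]
2. A_y = -45/4  [AC · DB = 91/2 ∩ AB · DC = 293/4]
   → A = (0, -45/4)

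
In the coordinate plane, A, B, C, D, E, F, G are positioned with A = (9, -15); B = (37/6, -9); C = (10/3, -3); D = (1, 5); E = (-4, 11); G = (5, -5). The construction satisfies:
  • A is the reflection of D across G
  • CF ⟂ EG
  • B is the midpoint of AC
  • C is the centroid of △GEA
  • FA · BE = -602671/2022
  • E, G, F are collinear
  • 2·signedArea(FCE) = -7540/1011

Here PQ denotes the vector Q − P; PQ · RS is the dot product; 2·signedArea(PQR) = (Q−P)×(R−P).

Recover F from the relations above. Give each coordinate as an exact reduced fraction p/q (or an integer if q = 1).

F = (1262/337, -933/337)

1. F_x = 1262/337  [E, G, F are collinear ∩ CF ⟂ EG]
2. F_y = -933/337  [E, G, F are collinear ∩ CF ⟂ EG]
   → F = (1262/337, -933/337)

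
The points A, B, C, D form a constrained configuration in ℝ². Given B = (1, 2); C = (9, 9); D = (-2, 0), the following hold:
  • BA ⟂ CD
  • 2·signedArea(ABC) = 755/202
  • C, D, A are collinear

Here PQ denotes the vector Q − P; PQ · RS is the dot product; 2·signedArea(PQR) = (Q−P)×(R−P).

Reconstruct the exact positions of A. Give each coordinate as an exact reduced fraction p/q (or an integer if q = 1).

1. A_x = 157/202  [C, D, A are collinear ∩ BA ⟂ CD]
2. A_y = 459/202  [C, D, A are collinear ∩ BA ⟂ CD]
   → A = (157/202, 459/202)

A = (157/202, 459/202)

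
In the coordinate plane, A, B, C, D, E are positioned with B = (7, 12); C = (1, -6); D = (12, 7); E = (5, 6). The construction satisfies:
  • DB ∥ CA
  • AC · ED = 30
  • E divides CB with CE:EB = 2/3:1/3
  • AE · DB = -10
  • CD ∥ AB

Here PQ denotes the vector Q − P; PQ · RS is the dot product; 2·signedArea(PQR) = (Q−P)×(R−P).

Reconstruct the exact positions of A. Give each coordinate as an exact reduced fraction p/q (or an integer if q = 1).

1. A_x = -4  [CD ∥ AB ∩ DB ∥ CA]
2. A_y = -1  [CD ∥ AB ∩ DB ∥ CA]
   → A = (-4, -1)

A = (-4, -1)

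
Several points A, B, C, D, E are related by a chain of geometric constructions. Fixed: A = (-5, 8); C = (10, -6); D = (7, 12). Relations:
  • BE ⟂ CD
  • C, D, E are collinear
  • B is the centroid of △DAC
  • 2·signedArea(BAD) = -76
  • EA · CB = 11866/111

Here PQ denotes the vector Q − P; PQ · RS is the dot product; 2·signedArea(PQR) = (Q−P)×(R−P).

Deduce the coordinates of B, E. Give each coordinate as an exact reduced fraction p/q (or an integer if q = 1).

B = (4, 14/3)
E = (300/37, 198/37)

1. B_x = 4  [B is the centroid of △DAC]
2. B_y = 14/3  [B is the centroid of △DAC]
   → B = (4, 14/3)
3. E_x = 300/37  [C, D, E are collinear ∩ BE ⟂ CD]
4. E_y = 198/37  [C, D, E are collinear ∩ BE ⟂ CD]
   → E = (300/37, 198/37)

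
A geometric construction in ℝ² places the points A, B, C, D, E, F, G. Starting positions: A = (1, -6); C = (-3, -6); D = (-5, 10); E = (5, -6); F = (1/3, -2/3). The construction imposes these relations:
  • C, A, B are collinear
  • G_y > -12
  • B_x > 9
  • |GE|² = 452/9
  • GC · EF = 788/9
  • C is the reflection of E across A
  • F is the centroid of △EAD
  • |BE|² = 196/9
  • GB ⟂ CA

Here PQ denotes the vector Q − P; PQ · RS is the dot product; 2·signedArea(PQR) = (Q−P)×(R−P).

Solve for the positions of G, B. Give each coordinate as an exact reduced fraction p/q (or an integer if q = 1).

B = (29/3, -6)
G = (29/3, -34/3)

1. G_x = 29/3  [line 14/3·x + -16/3·y + -950/9 = 0 ∩ |GE|² = 452/9]
2. G_y = -34/3  [line 14/3·x + -16/3·y + -950/9 = 0 ∩ |GE|² = 452/9]
   → G = (29/3, -34/3)
3. B_x = 29/3  [C, A, B are collinear ∩ GB ⟂ CA]
4. B_y = -6  [C, A, B are collinear ∩ GB ⟂ CA]
   → B = (29/3, -6)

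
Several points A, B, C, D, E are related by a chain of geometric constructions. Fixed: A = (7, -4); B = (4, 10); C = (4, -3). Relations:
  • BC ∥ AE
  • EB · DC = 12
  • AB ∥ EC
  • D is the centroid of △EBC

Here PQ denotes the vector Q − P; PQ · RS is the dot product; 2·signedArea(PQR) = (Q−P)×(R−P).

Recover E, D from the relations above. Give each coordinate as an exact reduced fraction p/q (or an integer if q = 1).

1. E_x = 7  [AB ∥ EC ∩ BC ∥ AE]
2. E_y = -17  [AB ∥ EC ∩ BC ∥ AE]
   → E = (7, -17)
3. D_x = 5  [D is the centroid of △EBC]
4. D_y = -10/3  [D is the centroid of △EBC]
   → D = (5, -10/3)

D = (5, -10/3)
E = (7, -17)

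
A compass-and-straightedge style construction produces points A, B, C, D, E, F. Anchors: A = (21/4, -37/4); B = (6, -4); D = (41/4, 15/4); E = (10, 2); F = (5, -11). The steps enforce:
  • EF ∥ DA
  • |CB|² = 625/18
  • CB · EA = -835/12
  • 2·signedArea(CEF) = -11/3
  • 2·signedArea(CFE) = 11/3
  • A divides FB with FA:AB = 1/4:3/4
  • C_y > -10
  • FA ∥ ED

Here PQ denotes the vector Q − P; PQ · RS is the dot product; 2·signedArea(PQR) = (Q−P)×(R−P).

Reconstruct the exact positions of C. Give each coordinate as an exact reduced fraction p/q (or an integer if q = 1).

1. C_x = 31/6  [2·signedArea(CEF) = -11/3 ∩ CB · EA = -835/12]
2. C_y = -59/6  [2·signedArea(CEF) = -11/3 ∩ CB · EA = -835/12]
   → C = (31/6, -59/6)

C = (31/6, -59/6)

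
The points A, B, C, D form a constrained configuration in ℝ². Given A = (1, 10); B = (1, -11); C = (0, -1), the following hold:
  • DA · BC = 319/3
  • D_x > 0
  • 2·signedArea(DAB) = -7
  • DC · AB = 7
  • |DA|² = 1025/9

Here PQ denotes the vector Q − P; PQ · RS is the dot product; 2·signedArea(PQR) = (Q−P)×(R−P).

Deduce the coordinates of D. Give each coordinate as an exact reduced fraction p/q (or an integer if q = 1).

1. D_x = 2/3  [2·signedArea(DAB) = -7 ∩ DA · BC = 319/3]
2. D_y = -2/3  [2·signedArea(DAB) = -7 ∩ DA · BC = 319/3]
   → D = (2/3, -2/3)

D = (2/3, -2/3)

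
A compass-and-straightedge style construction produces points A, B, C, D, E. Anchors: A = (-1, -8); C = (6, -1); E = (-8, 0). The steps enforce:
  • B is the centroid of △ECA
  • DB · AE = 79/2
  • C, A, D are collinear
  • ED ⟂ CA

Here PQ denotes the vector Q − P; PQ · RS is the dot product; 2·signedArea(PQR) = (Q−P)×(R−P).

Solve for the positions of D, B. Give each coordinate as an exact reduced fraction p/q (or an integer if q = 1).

1. D_x = -1/2  [C, A, D are collinear ∩ ED ⟂ CA]
2. D_y = -15/2  [C, A, D are collinear ∩ ED ⟂ CA]
   → D = (-1/2, -15/2)
3. B_x = -1  [B is the centroid of △ECA]
4. B_y = -3  [B is the centroid of △ECA]
   → B = (-1, -3)

B = (-1, -3)
D = (-1/2, -15/2)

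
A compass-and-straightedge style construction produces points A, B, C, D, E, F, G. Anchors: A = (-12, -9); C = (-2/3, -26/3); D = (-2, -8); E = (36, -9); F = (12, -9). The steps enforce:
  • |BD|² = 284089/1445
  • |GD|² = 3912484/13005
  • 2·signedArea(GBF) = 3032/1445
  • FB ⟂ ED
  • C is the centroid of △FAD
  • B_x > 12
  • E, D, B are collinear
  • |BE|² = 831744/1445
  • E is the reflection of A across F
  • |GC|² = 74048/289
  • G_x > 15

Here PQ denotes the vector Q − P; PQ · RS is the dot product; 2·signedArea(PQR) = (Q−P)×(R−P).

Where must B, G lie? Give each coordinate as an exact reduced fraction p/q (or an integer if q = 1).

1. B_x = 17364/1445  [E, D, B are collinear ∩ FB ⟂ ED]
2. B_y = -12093/1445  [E, D, B are collinear ∩ FB ⟂ ED]
   → B = (17364/1445, -12093/1445)
3. G_x = 66494/4335  [line 912/1445·x + -24/1445·y + -14192/1445 = 0 ∩ |GD|² = 3912484/13005]
4. G_y = -36658/4335  [line 912/1445·x + -24/1445·y + -14192/1445 = 0 ∩ |GD|² = 3912484/13005]
   → G = (66494/4335, -36658/4335)

B = (17364/1445, -12093/1445)
G = (66494/4335, -36658/4335)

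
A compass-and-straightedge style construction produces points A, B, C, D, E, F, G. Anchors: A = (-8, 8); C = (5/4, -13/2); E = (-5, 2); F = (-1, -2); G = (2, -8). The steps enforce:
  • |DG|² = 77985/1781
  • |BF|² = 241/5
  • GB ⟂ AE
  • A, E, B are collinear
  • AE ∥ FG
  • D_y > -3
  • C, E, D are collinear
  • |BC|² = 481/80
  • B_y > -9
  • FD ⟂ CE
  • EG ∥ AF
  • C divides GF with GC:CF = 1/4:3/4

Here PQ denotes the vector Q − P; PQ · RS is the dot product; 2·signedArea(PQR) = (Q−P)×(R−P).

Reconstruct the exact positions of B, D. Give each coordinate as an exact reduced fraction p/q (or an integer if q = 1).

1. B_x = 2/5  [A, E, B are collinear ∩ GB ⟂ AE]
2. B_y = -44/5  [A, E, B are collinear ∩ GB ⟂ AE]
   → B = (2/5, -44/5)
3. D_x = -3005/1781  [C, E, D are collinear ∩ FD ⟂ CE]
4. D_y = -4462/1781  [C, E, D are collinear ∩ FD ⟂ CE]
   → D = (-3005/1781, -4462/1781)

B = (2/5, -44/5)
D = (-3005/1781, -4462/1781)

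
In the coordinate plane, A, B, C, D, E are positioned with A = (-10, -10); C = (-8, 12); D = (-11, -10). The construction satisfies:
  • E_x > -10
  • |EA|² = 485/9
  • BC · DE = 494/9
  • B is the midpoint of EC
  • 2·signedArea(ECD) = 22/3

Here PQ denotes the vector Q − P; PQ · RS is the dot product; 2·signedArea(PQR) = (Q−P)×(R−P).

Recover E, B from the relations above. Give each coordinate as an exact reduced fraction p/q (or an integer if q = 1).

1. E_x = -29/3  [line 22·x + -3·y + 614/3 = 0 ∩ |EA|² = 485/9]
2. E_y = -8/3  [line 22·x + -3·y + 614/3 = 0 ∩ |EA|² = 485/9]
   → E = (-29/3, -8/3)
3. B_x = -53/6  [B is the midpoint of EC]
4. B_y = 14/3  [B is the midpoint of EC]
   → B = (-53/6, 14/3)

B = (-53/6, 14/3)
E = (-29/3, -8/3)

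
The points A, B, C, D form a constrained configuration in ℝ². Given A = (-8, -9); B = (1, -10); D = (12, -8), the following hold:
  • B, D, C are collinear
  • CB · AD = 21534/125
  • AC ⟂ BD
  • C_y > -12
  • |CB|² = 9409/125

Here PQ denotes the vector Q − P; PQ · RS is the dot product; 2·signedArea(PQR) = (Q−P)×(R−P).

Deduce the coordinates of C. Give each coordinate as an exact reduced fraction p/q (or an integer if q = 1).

1. C_x = -942/125  [B, D, C are collinear ∩ AC ⟂ BD]
2. C_y = -1444/125  [B, D, C are collinear ∩ AC ⟂ BD]
   → C = (-942/125, -1444/125)

C = (-942/125, -1444/125)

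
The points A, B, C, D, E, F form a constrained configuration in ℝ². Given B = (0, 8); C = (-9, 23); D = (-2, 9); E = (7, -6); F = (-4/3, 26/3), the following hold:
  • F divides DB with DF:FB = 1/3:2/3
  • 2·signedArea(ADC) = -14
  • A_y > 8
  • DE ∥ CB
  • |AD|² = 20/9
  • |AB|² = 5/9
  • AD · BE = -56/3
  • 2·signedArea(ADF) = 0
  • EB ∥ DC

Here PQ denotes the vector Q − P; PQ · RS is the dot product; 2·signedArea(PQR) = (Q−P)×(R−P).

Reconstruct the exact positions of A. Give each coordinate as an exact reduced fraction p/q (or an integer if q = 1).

A = (-2/3, 25/3)

1. A_x = -2/3  [2·signedArea(ADF) = 0 ∩ 2·signedArea(ADC) = -14]
2. A_y = 25/3  [2·signedArea(ADF) = 0 ∩ 2·signedArea(ADC) = -14]
   → A = (-2/3, 25/3)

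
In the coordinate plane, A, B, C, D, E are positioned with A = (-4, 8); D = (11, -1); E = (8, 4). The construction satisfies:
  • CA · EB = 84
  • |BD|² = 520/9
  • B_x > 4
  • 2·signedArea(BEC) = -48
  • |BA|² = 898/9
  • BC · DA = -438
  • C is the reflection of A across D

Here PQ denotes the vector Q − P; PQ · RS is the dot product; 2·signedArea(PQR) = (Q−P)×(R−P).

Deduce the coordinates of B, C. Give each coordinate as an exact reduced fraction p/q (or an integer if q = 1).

1. C_x = 26  [C is the reflection of A across D]
2. C_y = -10  [C is the reflection of A across D]
   → C = (26, -10)
3. B_x = 5  [2·signedArea(BEC) = -48 ∩ CA · EB = 84]
4. B_y = 11/3  [2·signedArea(BEC) = -48 ∩ CA · EB = 84]
   → B = (5, 11/3)

B = (5, 11/3)
C = (26, -10)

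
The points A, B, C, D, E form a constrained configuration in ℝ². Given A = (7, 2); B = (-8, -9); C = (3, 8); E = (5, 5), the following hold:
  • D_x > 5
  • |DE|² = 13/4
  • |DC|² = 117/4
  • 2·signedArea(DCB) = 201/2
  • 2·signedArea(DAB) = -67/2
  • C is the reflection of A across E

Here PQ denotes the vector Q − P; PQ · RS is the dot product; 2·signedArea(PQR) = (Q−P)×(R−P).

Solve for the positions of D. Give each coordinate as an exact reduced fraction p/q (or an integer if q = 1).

D = (6, 7/2)

1. D_x = 6  [2·signedArea(DAB) = -67/2 ∩ 2·signedArea(DCB) = 201/2]
2. D_y = 7/2  [2·signedArea(DAB) = -67/2 ∩ 2·signedArea(DCB) = 201/2]
   → D = (6, 7/2)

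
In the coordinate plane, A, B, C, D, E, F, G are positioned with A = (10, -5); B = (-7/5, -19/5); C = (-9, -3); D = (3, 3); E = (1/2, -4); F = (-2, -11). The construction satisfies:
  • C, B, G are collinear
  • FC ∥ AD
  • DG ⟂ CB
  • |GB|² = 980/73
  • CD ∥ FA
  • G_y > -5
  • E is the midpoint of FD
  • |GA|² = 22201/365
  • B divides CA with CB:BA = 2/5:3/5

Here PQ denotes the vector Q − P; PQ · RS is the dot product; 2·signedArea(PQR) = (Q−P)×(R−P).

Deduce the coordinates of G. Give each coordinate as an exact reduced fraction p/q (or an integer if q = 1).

G = (819/365, -1527/365)

1. G_x = 819/365  [C, B, G are collinear ∩ DG ⟂ CB]
2. G_y = -1527/365  [C, B, G are collinear ∩ DG ⟂ CB]
   → G = (819/365, -1527/365)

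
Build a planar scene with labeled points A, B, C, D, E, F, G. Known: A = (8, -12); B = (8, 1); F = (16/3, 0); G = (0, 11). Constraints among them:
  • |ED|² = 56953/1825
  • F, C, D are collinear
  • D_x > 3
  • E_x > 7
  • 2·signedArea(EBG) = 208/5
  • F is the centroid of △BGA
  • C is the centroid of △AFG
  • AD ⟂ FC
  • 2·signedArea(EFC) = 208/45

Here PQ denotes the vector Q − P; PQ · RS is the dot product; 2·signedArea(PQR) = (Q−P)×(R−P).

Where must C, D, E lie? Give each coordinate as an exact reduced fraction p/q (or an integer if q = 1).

1. C_x = 40/9  [C is the centroid of △AFG]
2. C_y = -1/3  [C is the centroid of △AFG]
   → C = (40/9, -1/3)
3. D_x = 272/73  [F, C, D are collinear ∩ AD ⟂ FC]
4. D_y = -44/73  [F, C, D are collinear ∩ AD ⟂ FC]
   → D = (272/73, -44/73)
5. E_x = 8  [2·signedArea(EBG) = 208/5 ∩ 2·signedArea(EFC) = 208/45]
6. E_y = -21/5  [2·signedArea(EBG) = 208/5 ∩ 2·signedArea(EFC) = 208/45]
   → E = (8, -21/5)

C = (40/9, -1/3)
D = (272/73, -44/73)
E = (8, -21/5)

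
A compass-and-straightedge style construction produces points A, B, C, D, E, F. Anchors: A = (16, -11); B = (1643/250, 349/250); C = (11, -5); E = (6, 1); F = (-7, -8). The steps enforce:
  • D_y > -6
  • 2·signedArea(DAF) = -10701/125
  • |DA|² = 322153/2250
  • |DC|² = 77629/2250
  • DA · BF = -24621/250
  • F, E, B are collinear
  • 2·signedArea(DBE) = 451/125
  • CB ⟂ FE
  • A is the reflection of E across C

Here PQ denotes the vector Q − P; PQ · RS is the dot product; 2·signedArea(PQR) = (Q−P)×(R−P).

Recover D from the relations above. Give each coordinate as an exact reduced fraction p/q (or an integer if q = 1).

D = (3893/750, -1467/250)

1. D_x = 3893/750  [2·signedArea(DAF) = -10701/125 ∩ 2·signedArea(DBE) = 451/125]
2. D_y = -1467/250  [2·signedArea(DAF) = -10701/125 ∩ 2·signedArea(DBE) = 451/125]
   → D = (3893/750, -1467/250)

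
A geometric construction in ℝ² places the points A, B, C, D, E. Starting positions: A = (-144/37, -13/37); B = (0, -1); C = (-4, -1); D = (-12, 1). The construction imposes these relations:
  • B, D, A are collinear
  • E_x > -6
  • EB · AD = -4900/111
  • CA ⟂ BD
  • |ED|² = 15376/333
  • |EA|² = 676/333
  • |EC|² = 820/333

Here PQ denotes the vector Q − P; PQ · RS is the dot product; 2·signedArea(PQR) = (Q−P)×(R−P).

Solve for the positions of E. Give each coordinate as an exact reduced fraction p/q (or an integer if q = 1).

E = (-196/37, -13/111)

1. E_x = -196/37  [line 300/37·x + -50/37·y + 4750/111 = 0 ∩ |EA|² = 676/333]
2. E_y = -13/111  [line 300/37·x + -50/37·y + 4750/111 = 0 ∩ |EA|² = 676/333]
   → E = (-196/37, -13/111)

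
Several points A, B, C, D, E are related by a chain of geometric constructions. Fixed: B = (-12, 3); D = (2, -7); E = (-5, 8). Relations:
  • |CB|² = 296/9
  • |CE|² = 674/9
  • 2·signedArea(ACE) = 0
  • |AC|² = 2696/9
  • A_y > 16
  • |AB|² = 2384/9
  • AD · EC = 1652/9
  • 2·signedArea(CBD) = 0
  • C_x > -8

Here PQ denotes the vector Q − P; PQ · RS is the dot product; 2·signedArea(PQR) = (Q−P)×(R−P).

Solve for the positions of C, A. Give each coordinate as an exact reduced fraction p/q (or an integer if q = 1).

A = (-8/3, 49/3)
C = (-22/3, -1/3)

1. C_x = -22/3  [line 10·x + 14·y + 78 = 0 ∩ |CE|² = 674/9]
2. C_y = -1/3  [line 10·x + 14·y + 78 = 0 ∩ |CE|² = 674/9]
   → C = (-22/3, -1/3)
3. A_x = -8/3  [2·signedArea(ACE) = 0 ∩ AD · EC = 1652/9]
4. A_y = 49/3  [2·signedArea(ACE) = 0 ∩ AD · EC = 1652/9]
   → A = (-8/3, 49/3)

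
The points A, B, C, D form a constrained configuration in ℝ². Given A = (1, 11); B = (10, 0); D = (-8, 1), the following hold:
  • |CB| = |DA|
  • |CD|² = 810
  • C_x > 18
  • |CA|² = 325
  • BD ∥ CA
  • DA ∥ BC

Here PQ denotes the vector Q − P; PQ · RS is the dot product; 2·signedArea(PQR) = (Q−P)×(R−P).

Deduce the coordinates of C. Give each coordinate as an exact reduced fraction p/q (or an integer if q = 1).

C = (19, 10)

1. C_x = 19  [BD ∥ CA ∩ DA ∥ BC]
2. C_y = 10  [BD ∥ CA ∩ DA ∥ BC]
   → C = (19, 10)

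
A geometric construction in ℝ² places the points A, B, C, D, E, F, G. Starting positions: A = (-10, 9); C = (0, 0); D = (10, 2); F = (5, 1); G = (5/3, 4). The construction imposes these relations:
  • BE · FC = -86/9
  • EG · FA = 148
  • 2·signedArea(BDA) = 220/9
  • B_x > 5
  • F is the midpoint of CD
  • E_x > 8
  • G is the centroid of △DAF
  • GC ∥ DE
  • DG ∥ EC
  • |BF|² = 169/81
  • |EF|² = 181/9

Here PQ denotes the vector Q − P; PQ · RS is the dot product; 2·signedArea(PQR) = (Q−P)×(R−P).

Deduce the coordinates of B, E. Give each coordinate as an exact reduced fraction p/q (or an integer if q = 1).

B = (50/9, 7/3)
E = (25/3, -2)

1. E_x = 25/3  [DG ∥ EC ∩ GC ∥ DE]
2. E_y = -2  [DG ∥ EC ∩ GC ∥ DE]
   → E = (25/3, -2)
3. B_x = 50/9  [2·signedArea(BDA) = 220/9 ∩ BE · FC = -86/9]
4. B_y = 7/3  [2·signedArea(BDA) = 220/9 ∩ BE · FC = -86/9]
   → B = (50/9, 7/3)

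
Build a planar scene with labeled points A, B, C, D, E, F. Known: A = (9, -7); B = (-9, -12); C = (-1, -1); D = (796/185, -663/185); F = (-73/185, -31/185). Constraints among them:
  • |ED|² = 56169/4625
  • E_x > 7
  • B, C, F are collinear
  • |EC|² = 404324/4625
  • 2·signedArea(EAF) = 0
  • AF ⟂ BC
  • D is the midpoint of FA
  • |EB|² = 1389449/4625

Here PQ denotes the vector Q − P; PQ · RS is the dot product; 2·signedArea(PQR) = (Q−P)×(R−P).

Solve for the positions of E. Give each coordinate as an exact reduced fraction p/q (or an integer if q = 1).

1. E_x = 6587/925  [line -1264/185·x + -1738/185·y + -158/37 = 0 ∩ |EC|² = 404324/4625]
2. E_y = -5211/925  [line -1264/185·x + -1738/185·y + -158/37 = 0 ∩ |EC|² = 404324/4625]
   → E = (6587/925, -5211/925)

E = (6587/925, -5211/925)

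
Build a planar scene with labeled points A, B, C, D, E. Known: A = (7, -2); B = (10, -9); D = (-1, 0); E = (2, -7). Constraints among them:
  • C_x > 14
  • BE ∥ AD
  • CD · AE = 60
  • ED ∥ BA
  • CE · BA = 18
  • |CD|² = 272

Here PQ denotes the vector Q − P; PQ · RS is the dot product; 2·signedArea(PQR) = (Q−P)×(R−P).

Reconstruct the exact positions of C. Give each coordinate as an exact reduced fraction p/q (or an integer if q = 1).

1. C_x = 15  [CE · BA = 18 ∩ CD · AE = 60]
2. C_y = -4  [CE · BA = 18 ∩ CD · AE = 60]
   → C = (15, -4)

C = (15, -4)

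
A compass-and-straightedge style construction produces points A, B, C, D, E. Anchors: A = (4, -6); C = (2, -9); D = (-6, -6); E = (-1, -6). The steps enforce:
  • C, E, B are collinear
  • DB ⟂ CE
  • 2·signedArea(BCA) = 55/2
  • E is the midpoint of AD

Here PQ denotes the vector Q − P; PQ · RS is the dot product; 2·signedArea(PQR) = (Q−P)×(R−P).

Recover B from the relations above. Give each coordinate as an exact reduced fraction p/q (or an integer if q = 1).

B = (-7/2, -7/2)

1. B_x = -7/2  [C, E, B are collinear ∩ DB ⟂ CE]
2. B_y = -7/2  [C, E, B are collinear ∩ DB ⟂ CE]
   → B = (-7/2, -7/2)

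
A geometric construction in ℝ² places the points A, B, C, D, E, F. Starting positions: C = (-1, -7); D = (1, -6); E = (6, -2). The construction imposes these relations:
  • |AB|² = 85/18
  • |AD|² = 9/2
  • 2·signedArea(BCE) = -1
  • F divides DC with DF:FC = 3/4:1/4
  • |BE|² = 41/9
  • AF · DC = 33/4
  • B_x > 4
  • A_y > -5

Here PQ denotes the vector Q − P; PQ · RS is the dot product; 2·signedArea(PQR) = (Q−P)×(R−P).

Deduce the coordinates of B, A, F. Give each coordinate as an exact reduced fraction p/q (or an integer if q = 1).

A = (5/2, -9/2)
B = (13/3, -10/3)
F = (-1/2, -27/4)

1. F_x = -1/2  [F divides DC with DF:FC = 3/4:1/4]
2. F_y = -27/4  [F divides DC with DF:FC = 3/4:1/4]
   → F = (-1/2, -27/4)
3. A_x = 5/2  [line 2·x + 1·y + -1/2 = 0 ∩ |AD|² = 9/2]
4. A_y = -9/2  [line 2·x + 1·y + -1/2 = 0 ∩ |AD|² = 9/2]
   → A = (5/2, -9/2)
5. B_x = 13/3  [line -5·x + 7·y + 45 = 0 ∩ |AB|² = 85/18]
6. B_y = -10/3  [line -5·x + 7·y + 45 = 0 ∩ |AB|² = 85/18]
   → B = (13/3, -10/3)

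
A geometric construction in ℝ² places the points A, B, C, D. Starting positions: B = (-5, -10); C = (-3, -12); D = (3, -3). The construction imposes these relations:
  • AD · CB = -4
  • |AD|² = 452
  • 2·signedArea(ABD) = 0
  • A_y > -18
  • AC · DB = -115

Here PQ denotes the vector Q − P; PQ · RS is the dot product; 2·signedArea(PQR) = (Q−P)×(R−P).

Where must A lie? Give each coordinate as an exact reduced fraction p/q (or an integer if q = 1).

A = (-13, -17)

1. A_x = -13  [2·signedArea(ABD) = 0 ∩ AC · DB = -115]
2. A_y = -17  [2·signedArea(ABD) = 0 ∩ AC · DB = -115]
   → A = (-13, -17)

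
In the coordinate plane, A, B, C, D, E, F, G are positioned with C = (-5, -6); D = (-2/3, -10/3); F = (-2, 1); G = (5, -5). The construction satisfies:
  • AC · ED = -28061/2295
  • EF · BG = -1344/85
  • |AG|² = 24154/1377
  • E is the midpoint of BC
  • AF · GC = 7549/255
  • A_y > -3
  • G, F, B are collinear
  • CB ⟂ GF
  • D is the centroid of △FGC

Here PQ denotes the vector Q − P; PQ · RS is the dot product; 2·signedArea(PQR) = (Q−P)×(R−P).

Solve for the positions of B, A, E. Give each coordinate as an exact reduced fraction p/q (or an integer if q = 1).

1. B_x = -23/85  [G, F, B are collinear ∩ CB ⟂ GF]
2. B_y = -41/85  [G, F, B are collinear ∩ CB ⟂ GF]
   → B = (-23/85, -41/85)
3. A_x = 1036/765  [line 10·x + 1·y + -2704/255 = 0 ∩ |AG|² = 24154/1377]
4. A_y = -2248/765  [line 10·x + 1·y + -2704/255 = 0 ∩ |AG|² = 24154/1377]
   → A = (1036/765, -2248/765)
5. E_x = -224/85  [AC · ED = -28061/2295 ∩ E is the midpoint of BC]
6. E_y = -551/170  [AC · ED = -28061/2295 ∩ E is the midpoint of BC]
   → E = (-224/85, -551/170)

A = (1036/765, -2248/765)
B = (-23/85, -41/85)
E = (-224/85, -551/170)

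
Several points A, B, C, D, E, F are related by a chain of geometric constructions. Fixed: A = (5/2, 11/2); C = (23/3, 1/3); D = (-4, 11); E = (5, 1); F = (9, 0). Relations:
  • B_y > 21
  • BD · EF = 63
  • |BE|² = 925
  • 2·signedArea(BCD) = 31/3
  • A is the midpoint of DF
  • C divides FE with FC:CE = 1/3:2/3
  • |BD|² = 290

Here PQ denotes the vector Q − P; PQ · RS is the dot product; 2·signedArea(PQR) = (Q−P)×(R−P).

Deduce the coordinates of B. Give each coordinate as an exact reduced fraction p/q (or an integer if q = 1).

1. B_x = -17  [2·signedArea(BCD) = 31/3 ∩ BD · EF = 63]
2. B_y = 22  [2·signedArea(BCD) = 31/3 ∩ BD · EF = 63]
   → B = (-17, 22)

B = (-17, 22)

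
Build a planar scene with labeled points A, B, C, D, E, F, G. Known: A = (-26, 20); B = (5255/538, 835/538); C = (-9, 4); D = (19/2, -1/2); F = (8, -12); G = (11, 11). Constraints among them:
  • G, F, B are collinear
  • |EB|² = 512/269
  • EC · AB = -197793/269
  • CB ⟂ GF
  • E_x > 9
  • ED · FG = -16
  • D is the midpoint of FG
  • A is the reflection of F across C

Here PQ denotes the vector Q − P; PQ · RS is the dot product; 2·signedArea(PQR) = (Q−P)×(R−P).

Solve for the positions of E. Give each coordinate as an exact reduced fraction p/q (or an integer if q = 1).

1. E_x = 5159/538  [EC · AB = -197793/269 ∩ ED · FG = -16]
2. E_y = 99/538  [EC · AB = -197793/269 ∩ ED · FG = -16]
   → E = (5159/538, 99/538)

E = (5159/538, 99/538)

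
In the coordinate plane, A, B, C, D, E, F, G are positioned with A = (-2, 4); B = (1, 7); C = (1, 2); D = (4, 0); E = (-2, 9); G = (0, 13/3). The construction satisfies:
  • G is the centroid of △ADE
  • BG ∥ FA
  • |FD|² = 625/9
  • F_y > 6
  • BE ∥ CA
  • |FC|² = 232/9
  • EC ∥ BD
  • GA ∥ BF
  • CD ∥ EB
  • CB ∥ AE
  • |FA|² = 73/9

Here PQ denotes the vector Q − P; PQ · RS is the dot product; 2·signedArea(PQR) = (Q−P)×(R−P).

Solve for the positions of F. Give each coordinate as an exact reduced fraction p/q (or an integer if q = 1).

1. F_x = -1  [BG ∥ FA ∩ GA ∥ BF]
2. F_y = 20/3  [BG ∥ FA ∩ GA ∥ BF]
   → F = (-1, 20/3)

F = (-1, 20/3)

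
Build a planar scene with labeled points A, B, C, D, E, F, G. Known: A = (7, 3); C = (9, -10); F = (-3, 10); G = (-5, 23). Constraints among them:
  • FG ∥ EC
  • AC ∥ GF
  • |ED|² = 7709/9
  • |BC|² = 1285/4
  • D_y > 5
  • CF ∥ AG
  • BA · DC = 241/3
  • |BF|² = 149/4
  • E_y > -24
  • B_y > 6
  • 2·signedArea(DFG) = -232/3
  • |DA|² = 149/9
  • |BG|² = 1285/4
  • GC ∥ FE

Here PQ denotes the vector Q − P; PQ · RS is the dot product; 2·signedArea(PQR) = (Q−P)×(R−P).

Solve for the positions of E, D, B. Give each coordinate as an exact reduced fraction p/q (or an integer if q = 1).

B = (2, 13/2)
D = (11/3, 16/3)
E = (11, -23)

1. E_x = 11  [FG ∥ EC ∩ GC ∥ FE]
2. E_y = -23  [FG ∥ EC ∩ GC ∥ FE]
   → E = (11, -23)
3. D_x = 11/3  [line -13·x + -2·y + 175/3 = 0 ∩ |DA|² = 149/9]
4. D_y = 16/3  [line -13·x + -2·y + 175/3 = 0 ∩ |DA|² = 149/9]
   → D = (11/3, 16/3)
5. B_x = 2  [line -16/3·x + 46/3·y + -89 = 0 ∩ |BF|² = 149/4]
6. B_y = 13/2  [line -16/3·x + 46/3·y + -89 = 0 ∩ |BF|² = 149/4]
   → B = (2, 13/2)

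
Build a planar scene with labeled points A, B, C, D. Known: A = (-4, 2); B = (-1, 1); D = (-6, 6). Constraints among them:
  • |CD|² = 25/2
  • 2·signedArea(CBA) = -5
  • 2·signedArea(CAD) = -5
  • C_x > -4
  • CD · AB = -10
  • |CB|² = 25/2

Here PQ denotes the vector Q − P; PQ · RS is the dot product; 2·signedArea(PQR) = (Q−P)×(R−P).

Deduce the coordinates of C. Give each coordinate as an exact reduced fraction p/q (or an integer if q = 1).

1. C_x = -7/2  [2·signedArea(CBA) = -5 ∩ 2·signedArea(CAD) = -5]
2. C_y = 7/2  [2·signedArea(CBA) = -5 ∩ 2·signedArea(CAD) = -5]
   → C = (-7/2, 7/2)

C = (-7/2, 7/2)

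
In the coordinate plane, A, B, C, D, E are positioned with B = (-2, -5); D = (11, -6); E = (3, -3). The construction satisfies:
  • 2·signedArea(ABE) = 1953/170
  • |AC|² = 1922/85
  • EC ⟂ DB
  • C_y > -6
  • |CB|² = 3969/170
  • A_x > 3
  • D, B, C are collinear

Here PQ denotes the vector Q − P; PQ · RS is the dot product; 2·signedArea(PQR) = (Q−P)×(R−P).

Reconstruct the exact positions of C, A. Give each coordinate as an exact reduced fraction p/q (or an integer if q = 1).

1. C_x = 479/170  [D, B, C are collinear ∩ EC ⟂ DB]
2. C_y = -913/170  [D, B, C are collinear ∩ EC ⟂ DB]
   → C = (479/170, -913/170)
3. A_x = 541/170  [line -2·x + 5·y + 1617/170 = 0 ∩ |AC|² = 1922/85]
4. A_y = -107/170  [line -2·x + 5·y + 1617/170 = 0 ∩ |AC|² = 1922/85]
   → A = (541/170, -107/170)

A = (541/170, -107/170)
C = (479/170, -913/170)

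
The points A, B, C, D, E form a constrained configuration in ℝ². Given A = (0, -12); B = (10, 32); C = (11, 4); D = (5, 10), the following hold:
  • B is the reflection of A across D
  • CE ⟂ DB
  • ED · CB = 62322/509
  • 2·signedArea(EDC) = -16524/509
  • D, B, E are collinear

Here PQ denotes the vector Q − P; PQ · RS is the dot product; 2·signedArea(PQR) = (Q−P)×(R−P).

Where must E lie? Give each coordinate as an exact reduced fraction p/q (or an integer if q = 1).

1. E_x = 2035/509  [D, B, E are collinear ∩ CE ⟂ DB]
2. E_y = 2846/509  [D, B, E are collinear ∩ CE ⟂ DB]
   → E = (2035/509, 2846/509)

E = (2035/509, 2846/509)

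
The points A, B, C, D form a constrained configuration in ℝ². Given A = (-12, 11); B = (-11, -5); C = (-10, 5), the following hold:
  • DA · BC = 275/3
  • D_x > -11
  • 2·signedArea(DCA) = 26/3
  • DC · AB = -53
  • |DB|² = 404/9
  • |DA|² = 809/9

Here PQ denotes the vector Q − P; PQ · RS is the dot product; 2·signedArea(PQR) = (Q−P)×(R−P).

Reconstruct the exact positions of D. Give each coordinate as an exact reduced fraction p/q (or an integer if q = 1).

1. D_x = -31/3  [DC · AB = -53 ∩ 2·signedArea(DCA) = 26/3]
2. D_y = 5/3  [DC · AB = -53 ∩ 2·signedArea(DCA) = 26/3]
   → D = (-31/3, 5/3)

D = (-31/3, 5/3)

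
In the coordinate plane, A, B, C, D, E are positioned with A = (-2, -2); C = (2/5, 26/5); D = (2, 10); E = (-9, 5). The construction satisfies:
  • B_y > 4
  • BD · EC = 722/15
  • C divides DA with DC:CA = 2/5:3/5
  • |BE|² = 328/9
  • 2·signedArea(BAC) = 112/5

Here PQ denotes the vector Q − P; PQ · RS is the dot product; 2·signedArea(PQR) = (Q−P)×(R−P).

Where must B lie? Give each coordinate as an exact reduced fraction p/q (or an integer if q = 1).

1. B_x = -3  [BD · EC = 722/15 ∩ 2·signedArea(BAC) = 112/5]
2. B_y = 13/3  [BD · EC = 722/15 ∩ 2·signedArea(BAC) = 112/5]
   → B = (-3, 13/3)

B = (-3, 13/3)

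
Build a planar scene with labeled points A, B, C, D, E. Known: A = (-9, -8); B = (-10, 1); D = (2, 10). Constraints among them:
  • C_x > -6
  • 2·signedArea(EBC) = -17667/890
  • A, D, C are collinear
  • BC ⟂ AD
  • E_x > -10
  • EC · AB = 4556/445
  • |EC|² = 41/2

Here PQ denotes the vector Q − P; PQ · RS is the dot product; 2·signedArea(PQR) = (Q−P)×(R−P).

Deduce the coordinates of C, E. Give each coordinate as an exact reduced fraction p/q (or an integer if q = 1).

1. C_x = -2344/445  [A, D, C are collinear ∩ BC ⟂ AD]
2. C_y = -842/445  [A, D, C are collinear ∩ BC ⟂ AD]
   → C = (-2344/445, -842/445)
3. E_x = -19/2  [2·signedArea(EBC) = -17667/890 ∩ EC · AB = 4556/445]
4. E_y = -7/2  [2·signedArea(EBC) = -17667/890 ∩ EC · AB = 4556/445]
   → E = (-19/2, -7/2)

C = (-2344/445, -842/445)
E = (-19/2, -7/2)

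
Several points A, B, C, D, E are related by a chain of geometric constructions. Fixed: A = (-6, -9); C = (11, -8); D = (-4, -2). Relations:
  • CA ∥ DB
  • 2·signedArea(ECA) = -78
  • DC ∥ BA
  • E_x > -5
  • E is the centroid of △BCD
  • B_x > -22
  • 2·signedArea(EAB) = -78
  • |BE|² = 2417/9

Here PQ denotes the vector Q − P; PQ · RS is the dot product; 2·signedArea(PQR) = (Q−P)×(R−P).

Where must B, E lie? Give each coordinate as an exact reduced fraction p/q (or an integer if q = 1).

1. B_x = -21  [DC ∥ BA ∩ CA ∥ DB]
2. B_y = -3  [DC ∥ BA ∩ CA ∥ DB]
   → B = (-21, -3)
3. E_x = -14/3  [E is the centroid of △BCD]
4. E_y = -13/3  [E is the centroid of △BCD]
   → E = (-14/3, -13/3)

B = (-21, -3)
E = (-14/3, -13/3)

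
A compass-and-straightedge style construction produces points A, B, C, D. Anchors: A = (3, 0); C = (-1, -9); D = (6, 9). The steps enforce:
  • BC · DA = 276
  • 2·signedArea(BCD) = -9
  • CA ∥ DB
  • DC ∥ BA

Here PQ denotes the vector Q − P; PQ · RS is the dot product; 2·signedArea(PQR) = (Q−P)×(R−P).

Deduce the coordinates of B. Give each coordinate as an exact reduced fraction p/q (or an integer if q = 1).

B = (10, 18)

1. B_x = 10  [DC ∥ BA ∩ CA ∥ DB]
2. B_y = 18  [DC ∥ BA ∩ CA ∥ DB]
   → B = (10, 18)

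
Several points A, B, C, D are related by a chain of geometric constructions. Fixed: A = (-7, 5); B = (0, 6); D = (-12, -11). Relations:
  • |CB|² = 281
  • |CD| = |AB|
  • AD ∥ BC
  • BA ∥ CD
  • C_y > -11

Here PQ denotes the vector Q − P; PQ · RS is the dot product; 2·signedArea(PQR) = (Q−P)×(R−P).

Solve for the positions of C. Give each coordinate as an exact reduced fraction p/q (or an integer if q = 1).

C = (-5, -10)

1. C_x = -5  [BA ∥ CD ∩ AD ∥ BC]
2. C_y = -10  [BA ∥ CD ∩ AD ∥ BC]
   → C = (-5, -10)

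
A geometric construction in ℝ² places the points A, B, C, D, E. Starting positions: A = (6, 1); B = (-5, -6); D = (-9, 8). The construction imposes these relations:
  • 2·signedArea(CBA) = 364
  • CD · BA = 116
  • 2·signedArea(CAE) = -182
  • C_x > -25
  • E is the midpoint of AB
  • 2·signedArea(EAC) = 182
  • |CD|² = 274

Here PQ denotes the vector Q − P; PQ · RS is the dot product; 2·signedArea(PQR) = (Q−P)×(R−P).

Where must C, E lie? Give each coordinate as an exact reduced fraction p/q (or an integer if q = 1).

1. C_x = -24  [2·signedArea(CBA) = 364 ∩ CD · BA = 116]
2. C_y = 15  [2·signedArea(CBA) = 364 ∩ CD · BA = 116]
   → C = (-24, 15)
3. E_x = 1/2  [2·signedArea(CAE) = -182 ∩ E is the midpoint of AB]
4. E_y = -5/2  [2·signedArea(CAE) = -182 ∩ E is the midpoint of AB]
   → E = (1/2, -5/2)

C = (-24, 15)
E = (1/2, -5/2)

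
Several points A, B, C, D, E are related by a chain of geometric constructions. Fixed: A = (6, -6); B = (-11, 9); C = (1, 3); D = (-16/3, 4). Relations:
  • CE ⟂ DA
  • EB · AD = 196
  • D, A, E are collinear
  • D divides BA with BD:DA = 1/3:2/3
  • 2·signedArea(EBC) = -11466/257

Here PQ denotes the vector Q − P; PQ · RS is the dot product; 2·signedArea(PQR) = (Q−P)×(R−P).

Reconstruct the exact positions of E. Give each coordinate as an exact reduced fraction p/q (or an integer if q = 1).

1. E_x = -328/257  [D, A, E are collinear ∩ CE ⟂ DA]
2. E_y = 108/257  [D, A, E are collinear ∩ CE ⟂ DA]
   → E = (-328/257, 108/257)

E = (-328/257, 108/257)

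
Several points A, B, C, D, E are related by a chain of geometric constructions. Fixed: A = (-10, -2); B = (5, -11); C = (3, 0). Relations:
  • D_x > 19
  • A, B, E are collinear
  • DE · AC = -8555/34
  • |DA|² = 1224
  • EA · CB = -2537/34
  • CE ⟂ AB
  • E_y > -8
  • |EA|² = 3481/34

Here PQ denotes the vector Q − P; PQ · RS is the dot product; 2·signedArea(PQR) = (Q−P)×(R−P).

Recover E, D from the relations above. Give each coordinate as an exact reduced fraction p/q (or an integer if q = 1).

D = (20, -20)
E = (-45/34, -245/34)

1. E_x = -45/34  [A, B, E are collinear ∩ CE ⟂ AB]
2. E_y = -245/34  [A, B, E are collinear ∩ CE ⟂ AB]
   → E = (-45/34, -245/34)
3. D_x = 20  [line -13·x + -2·y + 220 = 0 ∩ |DA|² = 1224]
4. D_y = -20  [line -13·x + -2·y + 220 = 0 ∩ |DA|² = 1224]
   → D = (20, -20)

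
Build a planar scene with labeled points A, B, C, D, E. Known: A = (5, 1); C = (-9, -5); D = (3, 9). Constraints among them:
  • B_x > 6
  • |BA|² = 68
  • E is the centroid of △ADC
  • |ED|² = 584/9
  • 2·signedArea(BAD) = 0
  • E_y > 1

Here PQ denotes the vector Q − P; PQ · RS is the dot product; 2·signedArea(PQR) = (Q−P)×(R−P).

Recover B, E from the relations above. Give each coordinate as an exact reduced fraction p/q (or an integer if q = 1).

B = (7, -7)
E = (-1/3, 5/3)

1. B_x = 7  [line -8·x + -2·y + 42 = 0 ∩ |BA|² = 68]
2. B_y = -7  [line -8·x + -2·y + 42 = 0 ∩ |BA|² = 68]
   → B = (7, -7)
3. E_x = -1/3  [E is the centroid of △ADC]
4. E_y = 5/3  [E is the centroid of △ADC]
   → E = (-1/3, 5/3)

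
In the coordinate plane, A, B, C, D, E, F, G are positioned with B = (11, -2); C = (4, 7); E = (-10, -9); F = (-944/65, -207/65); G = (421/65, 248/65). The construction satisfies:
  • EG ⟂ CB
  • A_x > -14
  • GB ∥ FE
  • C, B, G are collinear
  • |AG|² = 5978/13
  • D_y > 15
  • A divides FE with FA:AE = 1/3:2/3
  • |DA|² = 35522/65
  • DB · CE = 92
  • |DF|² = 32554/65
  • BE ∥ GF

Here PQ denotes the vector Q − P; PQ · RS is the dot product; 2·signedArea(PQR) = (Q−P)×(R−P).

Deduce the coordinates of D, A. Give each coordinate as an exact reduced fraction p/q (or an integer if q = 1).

A = (-846/65, -333/65)
D = (-3, 16)

1. D_x = -3  [line 14·x + 16·y + -214 = 0 ∩ |DF|² = 32554/65]
2. D_y = 16  [line 14·x + 16·y + -214 = 0 ∩ |DF|² = 32554/65]
   → D = (-3, 16)
3. A_x = -846/65  [A divides FE with FA:AE = 1/3:2/3]
4. A_y = -333/65  [A divides FE with FA:AE = 1/3:2/3]
   → A = (-846/65, -333/65)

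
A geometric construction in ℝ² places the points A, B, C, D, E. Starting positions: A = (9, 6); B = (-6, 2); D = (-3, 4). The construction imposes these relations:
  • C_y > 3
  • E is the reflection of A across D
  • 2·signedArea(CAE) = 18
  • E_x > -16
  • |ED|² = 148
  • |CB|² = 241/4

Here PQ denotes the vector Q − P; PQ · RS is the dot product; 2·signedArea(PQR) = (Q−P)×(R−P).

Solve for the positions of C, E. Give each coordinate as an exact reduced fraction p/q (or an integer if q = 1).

C = (3/2, 4)
E = (-15, 2)

1. E_x = -15  [E is the reflection of A across D]
2. E_y = 2  [E is the reflection of A across D]
   → E = (-15, 2)
3. C_x = 3/2  [line 4·x + -24·y + 90 = 0 ∩ |CB|² = 241/4]
4. C_y = 4  [line 4·x + -24·y + 90 = 0 ∩ |CB|² = 241/4]
   → C = (3/2, 4)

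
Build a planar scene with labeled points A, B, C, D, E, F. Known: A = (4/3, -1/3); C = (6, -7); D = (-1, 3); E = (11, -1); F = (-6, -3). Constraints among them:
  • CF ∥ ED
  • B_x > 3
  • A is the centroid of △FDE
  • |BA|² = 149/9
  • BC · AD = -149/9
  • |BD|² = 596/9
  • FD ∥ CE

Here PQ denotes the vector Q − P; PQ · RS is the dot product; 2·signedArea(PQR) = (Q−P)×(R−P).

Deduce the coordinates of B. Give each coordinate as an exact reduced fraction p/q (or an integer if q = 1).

1. B_x = 11/3  [line 7/3·x + -10/3·y + -187/9 = 0 ∩ |BD|² = 596/9]
2. B_y = -11/3  [line 7/3·x + -10/3·y + -187/9 = 0 ∩ |BD|² = 596/9]
   → B = (11/3, -11/3)

B = (11/3, -11/3)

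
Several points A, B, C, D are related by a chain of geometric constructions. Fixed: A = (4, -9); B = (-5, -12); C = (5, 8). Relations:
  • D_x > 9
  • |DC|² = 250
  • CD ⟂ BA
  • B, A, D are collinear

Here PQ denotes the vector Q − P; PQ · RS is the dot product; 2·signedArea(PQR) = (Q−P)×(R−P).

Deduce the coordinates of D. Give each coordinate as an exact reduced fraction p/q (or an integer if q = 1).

D = (10, -7)

1. D_x = 10  [B, A, D are collinear ∩ CD ⟂ BA]
2. D_y = -7  [B, A, D are collinear ∩ CD ⟂ BA]
   → D = (10, -7)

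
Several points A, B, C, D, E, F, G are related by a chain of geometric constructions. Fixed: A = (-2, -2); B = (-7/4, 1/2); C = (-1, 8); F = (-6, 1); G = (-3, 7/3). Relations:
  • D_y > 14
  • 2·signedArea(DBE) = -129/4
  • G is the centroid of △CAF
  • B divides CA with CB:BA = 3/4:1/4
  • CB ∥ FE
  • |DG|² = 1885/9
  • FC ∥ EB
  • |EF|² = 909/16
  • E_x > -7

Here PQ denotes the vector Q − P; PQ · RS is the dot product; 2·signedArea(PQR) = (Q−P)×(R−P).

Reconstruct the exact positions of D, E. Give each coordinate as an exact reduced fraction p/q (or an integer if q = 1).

D = (4, 15)
E = (-27/4, -13/2)

1. E_x = -27/4  [FC ∥ EB ∩ CB ∥ FE]
2. E_y = -13/2  [FC ∥ EB ∩ CB ∥ FE]
   → E = (-27/4, -13/2)
3. D_x = 4  [line 7·x + -5·y + 47 = 0 ∩ |DG|² = 1885/9]
4. D_y = 15  [line 7·x + -5·y + 47 = 0 ∩ |DG|² = 1885/9]
   → D = (4, 15)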